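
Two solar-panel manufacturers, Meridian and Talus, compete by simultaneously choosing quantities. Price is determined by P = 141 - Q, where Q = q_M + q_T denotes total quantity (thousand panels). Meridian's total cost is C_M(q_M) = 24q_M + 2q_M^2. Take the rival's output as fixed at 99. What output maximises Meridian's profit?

With the rival's output fixed at 99, Meridian's profit is π_M = (141 - 99 - q_M)q_M - (24q_M + 2q_M²) = (42 - q_M)q_M - (24q_M + 2q_M²).
∂π_M/∂q_M = 18 - 6q_M = 0, so q_M = 3.

3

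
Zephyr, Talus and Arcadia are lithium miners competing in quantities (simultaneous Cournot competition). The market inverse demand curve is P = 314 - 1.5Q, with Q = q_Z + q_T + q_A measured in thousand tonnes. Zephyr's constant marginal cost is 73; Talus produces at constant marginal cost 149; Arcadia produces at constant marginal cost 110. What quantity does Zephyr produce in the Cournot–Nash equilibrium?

59

Zephyr's profit: π_Z = (314 - 1.5Q)q_Z - (73q_Z). Setting ∂π_Z/∂q_Z = 0: 241 - 3q_Z - (3/2)(q_T + q_A) = 0.
Talus's first-order condition: 165 - 3q_T - (3/2)(q_Z + q_A) = 0.
Arcadia's first-order condition: 204 - 3q_A - (3/2)(q_Z + q_T) = 0.
Adding the 3 first-order conditions: 610 − 6Q = 0, so Q = 305/3.
Back-substituting: q_Z = (241 − 305/2)/(3/2) = 59, q_T = (165 − 305/2)/(3/2) = 25/3, q_A = (204 − 305/2)/(3/2) = 103/3.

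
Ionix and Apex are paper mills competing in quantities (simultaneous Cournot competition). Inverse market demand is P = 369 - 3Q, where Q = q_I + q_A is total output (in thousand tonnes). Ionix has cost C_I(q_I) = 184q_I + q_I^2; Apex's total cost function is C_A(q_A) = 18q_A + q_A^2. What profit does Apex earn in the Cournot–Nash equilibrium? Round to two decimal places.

6712.08

Ionix's profit: π_I = (369 - 3Q)q_I - (184q_I + q_I²). Setting ∂π_I/∂q_I = 0: 185 - 8q_I - 3(q_A) = 0.
Apex's first-order condition: 351 - 8q_A - 3(q_I) = 0.
So q_I = (185 - 3q_A)/8 and q_A = (351 - 3q_I)/8.
Solving the pair: q_I = 427/55, q_A = 40.9636.
Price P = 369 - 3·(536/11) = 222.8182.
Apex's profit: 222.8182·40.9636 - 18·40.9636 - 40.9636² = 6712.0780.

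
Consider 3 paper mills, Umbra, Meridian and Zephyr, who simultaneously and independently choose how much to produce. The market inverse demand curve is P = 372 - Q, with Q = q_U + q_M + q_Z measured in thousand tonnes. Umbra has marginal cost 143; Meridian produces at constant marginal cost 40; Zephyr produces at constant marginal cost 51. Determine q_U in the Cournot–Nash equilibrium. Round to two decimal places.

8.50

Umbra's profit: π_U = (372 - Q)q_U - (143q_U). Setting ∂π_U/∂q_U = 0: 229 - 2q_U - (q_M + q_Z) = 0.
Meridian's profit: π_M = (372 - Q)q_M - (40q_M). Setting ∂π_M/∂q_M = 0: 332 - 2q_M - (q_U + q_Z) = 0.
Zephyr's first-order condition: 321 - 2q_Z - (q_U + q_M) = 0.
Summing all 3 equations gives 882 − 4Q = 0, hence Q = 441/2.
Back-substituting: q_U = (229 − 441/2) = 17/2, q_M = (332 − 441/2) = 223/2, q_Z = (321 − 441/2) = 201/2.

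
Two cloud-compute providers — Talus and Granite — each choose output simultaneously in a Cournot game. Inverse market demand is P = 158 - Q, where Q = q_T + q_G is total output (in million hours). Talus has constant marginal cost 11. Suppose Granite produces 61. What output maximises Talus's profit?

43

With the rival's output fixed at 61, Talus's profit is π_T = (158 - 61 - q_T)q_T - (11q_T) = (97 - q_T)q_T - (11q_T).
∂π_T/∂q_T = 86 - 2q_T = 0, so q_T = 43.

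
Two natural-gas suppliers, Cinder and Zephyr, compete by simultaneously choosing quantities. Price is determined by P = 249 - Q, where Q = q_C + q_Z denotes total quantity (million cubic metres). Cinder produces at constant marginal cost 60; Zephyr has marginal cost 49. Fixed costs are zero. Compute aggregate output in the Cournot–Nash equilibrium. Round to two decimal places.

129.67

Cinder's profit: π_C = (249 - Q)q_C - (60q_C). Setting ∂π_C/∂q_C = 0: 189 - 2q_C - (q_Z) = 0.
Zephyr's first-order condition: 200 - 2q_Z - (q_C) = 0.
So q_C = (189 - q_Z)/2 and q_Z = (200 - q_C)/2.
Solving the pair: q_C = 178/3, q_Z = 211/3.
Total output Q = 178/3 + 211/3 = 389/3.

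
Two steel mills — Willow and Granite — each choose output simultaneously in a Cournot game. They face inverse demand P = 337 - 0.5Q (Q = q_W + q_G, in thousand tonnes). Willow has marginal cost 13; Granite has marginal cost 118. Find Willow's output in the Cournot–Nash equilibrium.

286

Willow's profit: π_W = (337 - 0.5Q)q_W - (13q_W). Setting ∂π_W/∂q_W = 0: 324 - q_W - (1/2)(q_G) = 0.
Granite's profit: π_G = (337 - 0.5Q)q_G - (118q_G). Setting ∂π_G/∂q_G = 0: 219 - q_G - (1/2)(q_W) = 0.
Best responses: q_W = (324 - (1/2)q_G), q_G = (219 - (1/2)q_W).
Substituting one into the other gives q_W = 286 and q_G = 76.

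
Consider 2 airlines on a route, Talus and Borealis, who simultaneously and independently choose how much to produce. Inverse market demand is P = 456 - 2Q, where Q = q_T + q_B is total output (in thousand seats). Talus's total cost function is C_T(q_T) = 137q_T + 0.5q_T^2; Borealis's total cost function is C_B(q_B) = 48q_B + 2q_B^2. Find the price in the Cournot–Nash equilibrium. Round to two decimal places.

Talus's profit: π_T = (456 - 2Q)q_T - (137q_T + (1/2)q_T²). Setting ∂π_T/∂q_T = 0: 319 - 5q_T - 2(q_B) = 0.
Borealis's first-order condition: 408 - 8q_B - 2(q_T) = 0.
So q_T = (319 - 2q_B)/5 and q_B = (408 - 2q_T)/8.
Solving the pair: q_T = 434/9, q_B = 701/18.
Total output Q = 523/6, so price P = 456 - 2·(523/6) = 845/3.

281.67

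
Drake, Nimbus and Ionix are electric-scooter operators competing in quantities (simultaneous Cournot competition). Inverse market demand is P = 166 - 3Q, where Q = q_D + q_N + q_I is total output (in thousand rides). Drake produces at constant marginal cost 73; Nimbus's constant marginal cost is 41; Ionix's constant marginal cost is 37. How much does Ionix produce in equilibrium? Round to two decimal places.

14.08

Drake's profit: π_D = (166 - 3Q)q_D - (73q_D). Setting ∂π_D/∂q_D = 0: 93 - 6q_D - 3(q_N + q_I) = 0.
Nimbus's profit: π_N = (166 - 3Q)q_N - (41q_N). Setting ∂π_N/∂q_N = 0: 125 - 6q_N - 3(q_D + q_I) = 0.
Ionix's profit: π_I = (166 - 3Q)q_I - (37q_I). Setting ∂π_I/∂q_I = 0: 129 - 6q_I - 3(q_D + q_N) = 0.
Adding the 3 first-order conditions: 347 − 12Q = 0, so Q = 347/12.
Back-substituting: q_D = (93 − 347/4)/3 = 25/12, q_N = (125 − 347/4)/3 = 51/4, q_I = (129 − 347/4)/3 = 169/12.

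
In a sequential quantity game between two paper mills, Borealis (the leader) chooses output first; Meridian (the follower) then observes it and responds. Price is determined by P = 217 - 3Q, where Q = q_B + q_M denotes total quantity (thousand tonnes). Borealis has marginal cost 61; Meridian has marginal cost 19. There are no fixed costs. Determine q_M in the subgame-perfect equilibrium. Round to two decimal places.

Solve by backward induction. Given q_B, the follower Meridian maximises π_M = (217 - 3q_B - 3q_M)q_M - 19q_M.
∂π_M/∂q_M = 198 - 3q_B - 6q_M = 0 gives the reaction function q_M = (198 - 3q_B)/6.
The leader anticipates this reaction. Substituting into P = 217 - 3Q gives P = 118 - (3/2)q_B, so π_B = (118 - (3/2)q_B)q_B - 61q_B.
Leader FOC: 57 - 3q_B = 0, so q_B = 19.
Then q_M = (198 - 3·19)/6 = 47/2.

23.50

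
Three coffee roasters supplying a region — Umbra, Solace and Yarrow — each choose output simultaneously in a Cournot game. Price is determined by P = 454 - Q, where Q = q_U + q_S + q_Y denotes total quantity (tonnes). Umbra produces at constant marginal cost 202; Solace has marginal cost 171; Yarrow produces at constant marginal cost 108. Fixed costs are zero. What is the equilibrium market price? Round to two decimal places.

Umbra's profit: π_U = (454 - Q)q_U - (202q_U). Setting ∂π_U/∂q_U = 0: 252 - 2q_U - (q_S + q_Y) = 0.
Solace's first-order condition: 283 - 2q_S - (q_U + q_Y) = 0.
Yarrow's profit: π_Y = (454 - Q)q_Y - (108q_Y). Setting ∂π_Y/∂q_Y = 0: 346 - 2q_Y - (q_U + q_S) = 0.
Adding the 3 first-order conditions: 881 − 4Q = 0, so Q = 881/4.
Back-substituting: q_U = (252 − 881/4) = 127/4, q_S = (283 − 881/4) = 251/4, q_Y = (346 − 881/4) = 503/4.
Total output Q = 881/4, so price P = 454 - 881/4 = 935/4.

233.75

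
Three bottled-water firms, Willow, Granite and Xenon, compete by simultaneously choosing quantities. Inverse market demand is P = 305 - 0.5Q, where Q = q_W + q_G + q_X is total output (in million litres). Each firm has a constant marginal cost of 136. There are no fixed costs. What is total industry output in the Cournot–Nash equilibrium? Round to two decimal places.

253.50

Each firm earns π_i = (305 - 0.5Q)q_i - 136q_i.
Setting ∂π_i/∂q_i = 0 with rivals' quantities fixed: 169 - q_i - (1/2)·Σ_{j≠i} q_j = 0.
By symmetry each firm produces the same amount; substituting Σ_{j≠i} q_j = 2q_i yields q_i = 169/2.
Total output Q = 169/2 + 169/2 + 169/2 = 507/2.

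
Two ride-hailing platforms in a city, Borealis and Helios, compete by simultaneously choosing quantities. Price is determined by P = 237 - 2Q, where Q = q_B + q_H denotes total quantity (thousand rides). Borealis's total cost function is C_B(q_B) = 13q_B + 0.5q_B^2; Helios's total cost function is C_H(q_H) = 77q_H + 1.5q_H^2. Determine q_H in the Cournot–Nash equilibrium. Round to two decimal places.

Borealis's profit: π_B = (237 - 2Q)q_B - (13q_B + (1/2)q_B²). Setting ∂π_B/∂q_B = 0: 224 - 5q_B - 2(q_H) = 0.
Helios's first-order condition: 160 - 7q_H - 2(q_B) = 0.
Rearranging gives the reaction functions q_B = (224 - 2q_H)/5 and q_H = (160 - 2q_B)/7.
Substituting one into the other gives q_B = 1248/31 and q_H = 352/31.

11.35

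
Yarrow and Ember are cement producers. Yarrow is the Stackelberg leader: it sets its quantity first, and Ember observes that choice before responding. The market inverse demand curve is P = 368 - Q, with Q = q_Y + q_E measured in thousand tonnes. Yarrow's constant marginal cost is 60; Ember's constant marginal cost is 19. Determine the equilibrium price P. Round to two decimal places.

The follower Ember best-responds to any q_Y: π_E = (368 - Q)q_E - 19q_E.
Setting the follower's marginal profit to zero, 349 - q_Y - 2q_E = 0, i.e. q_E = (349 - q_Y)/2.
The leader anticipates this reaction. Substituting into P = 368 - Q gives P = 387/2 - (1/2)q_Y, so π_Y = (387/2 - (1/2)q_Y)q_Y - 60q_Y.
The leader's first-order condition 267/2 - q_Y = 0 yields q_Y = 267/2.
Then q_E = (349 - 267/2)/2 = 431/4.
Total output Q = 965/4, so price P = 368 - 965/4 = 507/4.

126.75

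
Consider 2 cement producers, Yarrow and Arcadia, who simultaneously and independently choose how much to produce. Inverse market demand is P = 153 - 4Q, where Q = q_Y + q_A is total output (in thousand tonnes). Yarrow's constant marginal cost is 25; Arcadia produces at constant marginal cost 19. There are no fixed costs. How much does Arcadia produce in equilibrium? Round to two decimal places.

11.67

Yarrow's profit: π_Y = (153 - 4Q)q_Y - (25q_Y). Setting ∂π_Y/∂q_Y = 0: 128 - 8q_Y - 4(q_A) = 0.
Arcadia's first-order condition: 134 - 8q_A - 4(q_Y) = 0.
So q_Y = (128 - 4q_A)/8 and q_A = (134 - 4q_Y)/8.
Solving the pair: q_Y = 61/6, q_A = 35/3.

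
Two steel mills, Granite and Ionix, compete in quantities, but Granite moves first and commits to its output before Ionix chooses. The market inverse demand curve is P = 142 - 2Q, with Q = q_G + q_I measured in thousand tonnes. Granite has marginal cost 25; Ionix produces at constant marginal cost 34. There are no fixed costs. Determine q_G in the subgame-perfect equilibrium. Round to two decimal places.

The follower Ionix best-responds to any q_G: π_I = (142 - 2Q)q_I - 34q_I.
Setting the follower's marginal profit to zero, 108 - 2q_G - 4q_I = 0, i.e. q_I = (108 - 2q_G)/4.
The leader anticipates this reaction. Substituting into P = 142 - 2Q gives P = 88 - q_G, so π_G = (88 - q_G)q_G - 25q_G.
The leader's first-order condition 63 - 2q_G = 0 yields q_G = 63/2.
Then q_I = (108 - 2·(63/2))/4 = 45/4.

31.50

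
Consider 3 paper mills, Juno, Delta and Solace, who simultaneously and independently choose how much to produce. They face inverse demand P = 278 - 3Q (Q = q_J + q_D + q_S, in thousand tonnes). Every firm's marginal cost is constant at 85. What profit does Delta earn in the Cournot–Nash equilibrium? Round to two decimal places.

776.02

Each firm earns π_i = (278 - 3Q)q_i - 85q_i.
First-order condition (treating rivals' output as given): 193 - 6q_i - 3·Σ_{j≠i} q_j = 0.
With identical firms every q_j equals q_i, so Σ_{j≠i} q_j = 2q_i and 193 = 12q_i, giving q_i = 193/12.
Price P = 278 - 3·(193/4) = 533/4.
Delta's profit: (533/4 - 85)·(193/12) = 776.0208.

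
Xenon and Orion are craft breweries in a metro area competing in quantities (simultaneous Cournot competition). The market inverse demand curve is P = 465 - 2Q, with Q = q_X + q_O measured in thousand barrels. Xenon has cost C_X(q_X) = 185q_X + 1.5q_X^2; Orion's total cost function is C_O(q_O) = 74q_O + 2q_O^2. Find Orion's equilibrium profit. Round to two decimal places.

Xenon's profit: π_X = (465 - 2Q)q_X - (185q_X + (3/2)q_X²). Setting ∂π_X/∂q_X = 0: 280 - 7q_X - 2(q_O) = 0.
Orion's profit: π_O = (465 - 2Q)q_O - (74q_O + 2q_O²). Setting ∂π_O/∂q_O = 0: 391 - 8q_O - 2(q_X) = 0.
Rearranging gives the reaction functions q_X = (280 - 2q_O)/7 and q_O = (391 - 2q_X)/8.
Solving the pair: q_X = 729/26, q_O = 41.8654.
Price P = 465 - 2·69.9038 = 325.1923.
Orion's profit: 325.1923·41.8654 - 74·41.8654 - 2·41.8654² = 7010.8417.

7010.84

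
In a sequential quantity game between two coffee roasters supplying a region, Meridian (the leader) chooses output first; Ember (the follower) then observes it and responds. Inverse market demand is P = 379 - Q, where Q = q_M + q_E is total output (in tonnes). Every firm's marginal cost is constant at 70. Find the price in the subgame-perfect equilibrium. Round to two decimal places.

Solve by backward induction. Given q_M, the follower Ember maximises π_E = (379 - q_M - q_E)q_E - 70q_E.
Setting the follower's marginal profit to zero, 309 - q_M - 2q_E = 0, i.e. q_E = (309 - q_M)/2.
Meridian substitutes q_E(q_M) into its own profit: π_M = q_M(379 - q_M - (309 - q_M)/2) - 70q_M = (449/2 - (1/2)q_M)q_M - 70q_M.
Leader FOC: 309/2 - q_M = 0, so q_M = 309/2.
Then q_E = (309 - 309/2)/2 = 309/4.
Total output Q = 927/4, so price P = 379 - 927/4 = 589/4.

147.25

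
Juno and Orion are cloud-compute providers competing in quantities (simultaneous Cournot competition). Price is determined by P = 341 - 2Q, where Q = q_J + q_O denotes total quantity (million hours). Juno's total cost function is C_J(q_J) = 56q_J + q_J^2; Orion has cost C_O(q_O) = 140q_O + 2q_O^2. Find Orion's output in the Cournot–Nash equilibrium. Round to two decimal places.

14.45

Juno's profit: π_J = (341 - 2Q)q_J - (56q_J + q_J²). Setting ∂π_J/∂q_J = 0: 285 - 6q_J - 2(q_O) = 0.
Orion's profit: π_O = (341 - 2Q)q_O - (140q_O + 2q_O²). Setting ∂π_O/∂q_O = 0: 201 - 8q_O - 2(q_J) = 0.
Rearranging gives the reaction functions q_J = (285 - 2q_O)/6 and q_O = (201 - 2q_J)/8.
Solving the pair: q_J = 939/22, q_O = 159/11.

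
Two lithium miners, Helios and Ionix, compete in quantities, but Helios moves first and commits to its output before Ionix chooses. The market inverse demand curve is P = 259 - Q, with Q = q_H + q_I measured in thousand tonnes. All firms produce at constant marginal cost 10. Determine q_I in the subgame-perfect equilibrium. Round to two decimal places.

62.25

Solve by backward induction. Given q_H, the follower Ionix maximises π_I = (259 - q_H - q_I)q_I - 10q_I.
∂π_I/∂q_I = 249 - q_H - 2q_I = 0 gives the reaction function q_I = (249 - q_H)/2.
The leader anticipates this reaction. Substituting into P = 259 - Q gives P = 269/2 - (1/2)q_H, so π_H = (269/2 - (1/2)q_H)q_H - 10q_H.
Leader FOC: 249/2 - q_H = 0, so q_H = 249/2.
Then q_I = (249 - 249/2)/2 = 249/4.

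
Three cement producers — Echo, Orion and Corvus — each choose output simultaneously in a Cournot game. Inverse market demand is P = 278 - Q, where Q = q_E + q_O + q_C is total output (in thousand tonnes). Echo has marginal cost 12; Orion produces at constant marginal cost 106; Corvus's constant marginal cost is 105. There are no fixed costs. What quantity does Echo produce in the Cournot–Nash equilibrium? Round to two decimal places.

Echo's profit: π_E = (278 - Q)q_E - (12q_E). Setting ∂π_E/∂q_E = 0: 266 - 2q_E - (q_O + q_C) = 0.
Orion's profit: π_O = (278 - Q)q_O - (106q_O). Setting ∂π_O/∂q_O = 0: 172 - 2q_O - (q_E + q_C) = 0.
Corvus's first-order condition: 173 - 2q_C - (q_E + q_O) = 0.
Adding the 3 first-order conditions: 611 − 4Q = 0, so Q = 611/4.
Back-substituting: q_E = (266 − 611/4) = 453/4, q_O = (172 − 611/4) = 77/4, q_C = (173 − 611/4) = 81/4.

113.25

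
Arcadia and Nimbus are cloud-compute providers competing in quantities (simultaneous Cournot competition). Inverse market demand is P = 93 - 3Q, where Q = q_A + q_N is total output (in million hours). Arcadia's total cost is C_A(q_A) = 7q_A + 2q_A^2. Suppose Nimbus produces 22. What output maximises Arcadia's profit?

With the rival's output fixed at 22, Arcadia's profit is π_A = (93 - 3·22 - 3q_A)q_A - (7q_A + 2q_A²) = (27 - 3q_A)q_A - (7q_A + 2q_A²).
∂π_A/∂q_A = 20 - 10q_A = 0, so q_A = 2.

2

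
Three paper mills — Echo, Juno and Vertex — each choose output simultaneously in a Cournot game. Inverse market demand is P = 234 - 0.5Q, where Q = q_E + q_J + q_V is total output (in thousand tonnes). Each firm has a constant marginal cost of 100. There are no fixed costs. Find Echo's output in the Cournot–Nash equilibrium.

67

A representative firm's profit is π_i = q_i(234 - 0.5Q) - 100q_i.
First-order condition (treating rivals' output as given): 134 - q_i - (1/2)·Σ_{j≠i} q_j = 0.
With identical firms every q_j equals q_i, so Σ_{j≠i} q_j = 2q_i and 134 = 2q_i, giving q_i = 67.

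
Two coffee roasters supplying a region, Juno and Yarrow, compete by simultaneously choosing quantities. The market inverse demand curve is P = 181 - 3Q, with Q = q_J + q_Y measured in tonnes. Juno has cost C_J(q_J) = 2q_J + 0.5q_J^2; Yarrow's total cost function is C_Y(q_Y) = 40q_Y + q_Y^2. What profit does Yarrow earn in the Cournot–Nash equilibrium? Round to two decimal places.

Juno's profit: π_J = (181 - 3Q)q_J - (2q_J + (1/2)q_J²). Setting ∂π_J/∂q_J = 0: 179 - 7q_J - 3(q_Y) = 0.
Yarrow's profit: π_Y = (181 - 3Q)q_Y - (40q_Y + q_Y²). Setting ∂π_Y/∂q_Y = 0: 141 - 8q_Y - 3(q_J) = 0.
Best responses: q_J = (179 - 3q_Y)/7, q_Y = (141 - 3q_J)/8.
Substituting one into the other gives q_J = 1009/47 and q_Y = 450/47.
Price P = 181 - 3·(1459/47) = 87.8723.
Yarrow's profit: 87.8723·(450/47) - 40·(450/47) - (450/47)² = 366.6818.

366.68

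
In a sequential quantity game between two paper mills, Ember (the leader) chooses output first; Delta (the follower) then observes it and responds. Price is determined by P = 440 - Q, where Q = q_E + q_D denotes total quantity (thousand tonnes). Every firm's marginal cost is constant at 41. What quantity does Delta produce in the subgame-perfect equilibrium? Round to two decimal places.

99.75

The follower Delta best-responds to any q_E: π_D = (440 - Q)q_D - 41q_D.
Follower FOC: 399 - q_E - 2q_D = 0, so q_D(q_E) = (399 - q_E)/2.
The leader anticipates this reaction. Substituting into P = 440 - Q gives P = 481/2 - (1/2)q_E, so π_E = (481/2 - (1/2)q_E)q_E - 41q_E.
Leader FOC: 399/2 - q_E = 0, so q_E = 399/2.
Then q_D = (399 - 399/2)/2 = 399/4.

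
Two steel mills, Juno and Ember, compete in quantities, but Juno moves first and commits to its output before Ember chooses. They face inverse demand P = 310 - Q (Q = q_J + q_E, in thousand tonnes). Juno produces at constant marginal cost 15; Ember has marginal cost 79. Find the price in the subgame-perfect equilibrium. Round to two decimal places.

The follower Ember best-responds to any q_J: π_E = (310 - Q)q_E - 79q_E.
Setting the follower's marginal profit to zero, 231 - q_J - 2q_E = 0, i.e. q_E = (231 - q_J)/2.
Juno substitutes q_E(q_J) into its own profit: π_J = q_J(310 - q_J - (231 - q_J)/2) - 15q_J = (389/2 - (1/2)q_J)q_J - 15q_J.
Leader FOC: 359/2 - q_J = 0, so q_J = 359/2.
Then q_E = (231 - 359/2)/2 = 103/4.
Total output Q = 821/4, so price P = 310 - 821/4 = 419/4.

104.75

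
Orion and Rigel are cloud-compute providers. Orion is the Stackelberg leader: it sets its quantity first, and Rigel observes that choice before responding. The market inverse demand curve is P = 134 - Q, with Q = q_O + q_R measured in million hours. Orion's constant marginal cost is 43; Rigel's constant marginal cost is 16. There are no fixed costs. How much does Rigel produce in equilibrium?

43

The follower Rigel best-responds to any q_O: π_R = (134 - Q)q_R - 16q_R.
Follower FOC: 118 - q_O - 2q_R = 0, so q_R(q_O) = (118 - q_O)/2.
The leader anticipates this reaction. Substituting into P = 134 - Q gives P = 75 - (1/2)q_O, so π_O = (75 - (1/2)q_O)q_O - 43q_O.
The leader's first-order condition 32 - q_O = 0 yields q_O = 32.
Then q_R = (118 - 32)/2 = 43.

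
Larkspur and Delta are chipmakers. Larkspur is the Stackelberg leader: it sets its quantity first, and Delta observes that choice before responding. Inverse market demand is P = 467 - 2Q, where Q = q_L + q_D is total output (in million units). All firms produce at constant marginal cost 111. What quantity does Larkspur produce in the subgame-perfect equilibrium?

89

The follower Delta best-responds to any q_L: π_D = (467 - 2Q)q_D - 111q_D.
Follower FOC: 356 - 2q_L - 4q_D = 0, so q_D(q_L) = (356 - 2q_L)/4.
Larkspur substitutes q_D(q_L) into its own profit: π_L = q_L(467 - 2q_L - (356 - 2q_L)/2) - 111q_L = (289 - q_L)q_L - 111q_L.
The leader's first-order condition 178 - 2q_L = 0 yields q_L = 89.
Then q_D = (356 - 2·89)/4 = 89/2.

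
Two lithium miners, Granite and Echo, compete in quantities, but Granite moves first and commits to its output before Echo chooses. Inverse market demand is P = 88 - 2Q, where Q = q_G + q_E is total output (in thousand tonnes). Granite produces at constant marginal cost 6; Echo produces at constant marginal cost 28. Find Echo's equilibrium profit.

Solve by backward induction. Given q_G, the follower Echo maximises π_E = (88 - 2q_G - 2q_E)q_E - 28q_E.
Setting the follower's marginal profit to zero, 60 - 2q_G - 4q_E = 0, i.e. q_E = (60 - 2q_G)/4.
Granite substitutes q_E(q_G) into its own profit: π_G = q_G(88 - 2q_G - (60 - 2q_G)/2) - 6q_G = (58 - q_G)q_G - 6q_G.
Leader FOC: 52 - 2q_G = 0, so q_G = 26.
Then q_E = (60 - 2·26)/4 = 2.
Price P = 88 - 2·28 = 32.
Echo's profit: (32 - 28)·2 = 8.

8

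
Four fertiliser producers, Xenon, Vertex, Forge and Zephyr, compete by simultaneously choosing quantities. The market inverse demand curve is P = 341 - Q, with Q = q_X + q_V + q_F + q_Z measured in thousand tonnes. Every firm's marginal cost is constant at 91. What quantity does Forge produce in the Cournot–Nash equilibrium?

50

Each firm earns π_i = (341 - Q)q_i - 91q_i.
Setting ∂π_i/∂q_i = 0 with rivals' quantities fixed: 250 - 2q_i - Σ_{j≠i} q_j = 0.
By symmetry each firm produces the same amount; substituting Σ_{j≠i} q_j = 3q_i yields q_i = 250/5 = 50.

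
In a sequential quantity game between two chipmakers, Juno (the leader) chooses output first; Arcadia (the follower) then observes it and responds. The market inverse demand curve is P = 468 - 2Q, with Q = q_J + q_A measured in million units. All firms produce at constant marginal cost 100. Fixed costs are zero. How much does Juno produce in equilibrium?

Solve by backward induction. Given q_J, the follower Arcadia maximises π_A = (468 - 2q_J - 2q_A)q_A - 100q_A.
Follower FOC: 368 - 2q_J - 4q_A = 0, so q_A(q_J) = (368 - 2q_J)/4.
Juno substitutes q_A(q_J) into its own profit: π_J = q_J(468 - 2q_J - (368 - 2q_J)/2) - 100q_J = (284 - q_J)q_J - 100q_J.
Leader FOC: 184 - 2q_J = 0, so q_J = 92.
Then q_A = (368 - 2·92)/4 = 46.

92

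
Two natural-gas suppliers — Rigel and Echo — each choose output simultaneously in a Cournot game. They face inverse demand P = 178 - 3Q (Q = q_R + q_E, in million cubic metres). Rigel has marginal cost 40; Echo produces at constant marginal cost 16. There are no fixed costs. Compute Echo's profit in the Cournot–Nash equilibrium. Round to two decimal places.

1281.33

Rigel's profit: π_R = (178 - 3Q)q_R - (40q_R). Setting ∂π_R/∂q_R = 0: 138 - 6q_R - 3(q_E) = 0.
Echo's first-order condition: 162 - 6q_E - 3(q_R) = 0.
So q_R = (138 - 3q_E)/6 and q_E = (162 - 3q_R)/6.
Solving the pair: q_R = 38/3, q_E = 62/3.
Price P = 178 - 3·(100/3) = 78.
Echo's profit: (78 - 16)·(62/3) = 1281.3333.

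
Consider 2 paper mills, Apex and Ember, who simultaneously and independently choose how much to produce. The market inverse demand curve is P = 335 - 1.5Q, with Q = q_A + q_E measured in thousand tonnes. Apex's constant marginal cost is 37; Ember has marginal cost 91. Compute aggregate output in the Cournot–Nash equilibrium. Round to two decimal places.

Apex's profit: π_A = (335 - 1.5Q)q_A - (37q_A). Setting ∂π_A/∂q_A = 0: 298 - 3q_A - (3/2)(q_E) = 0.
Ember's profit: π_E = (335 - 1.5Q)q_E - (91q_E). Setting ∂π_E/∂q_E = 0: 244 - 3q_E - (3/2)(q_A) = 0.
Rearranging gives the reaction functions q_A = (298 - (3/2)q_E)/3 and q_E = (244 - (3/2)q_A)/3.
Solving the pair: q_A = 704/9, q_E = 380/9.
Total output Q = 704/9 + 380/9 = 1084/9.

120.44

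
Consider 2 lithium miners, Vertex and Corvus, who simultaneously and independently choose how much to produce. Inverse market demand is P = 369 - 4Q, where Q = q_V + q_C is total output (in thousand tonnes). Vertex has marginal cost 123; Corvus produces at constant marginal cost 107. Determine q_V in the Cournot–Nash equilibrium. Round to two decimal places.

19.17

Vertex's profit: π_V = (369 - 4Q)q_V - (123q_V). Setting ∂π_V/∂q_V = 0: 246 - 8q_V - 4(q_C) = 0.
Corvus's first-order condition: 262 - 8q_C - 4(q_V) = 0.
So q_V = (246 - 4q_C)/8 and q_C = (262 - 4q_V)/8.
Substituting one into the other gives q_V = 115/6 and q_C = 139/6.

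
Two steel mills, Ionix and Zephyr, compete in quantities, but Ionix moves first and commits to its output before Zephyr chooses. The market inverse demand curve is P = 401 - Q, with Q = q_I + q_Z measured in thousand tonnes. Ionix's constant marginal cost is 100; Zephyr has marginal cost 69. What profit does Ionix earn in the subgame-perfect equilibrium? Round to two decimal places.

9112.50

Solve by backward induction. Given q_I, the follower Zephyr maximises π_Z = (401 - q_I - q_Z)q_Z - 69q_Z.
Setting the follower's marginal profit to zero, 332 - q_I - 2q_Z = 0, i.e. q_Z = (332 - q_I)/2.
The leader anticipates this reaction. Substituting into P = 401 - Q gives P = 235 - (1/2)q_I, so π_I = (235 - (1/2)q_I)q_I - 100q_I.
Maximising: ∂π_I/∂q_I = 135 - q_I = 0, giving q_I = 135.
Then q_Z = (332 - 135)/2 = 197/2.
Price P = 401 - 467/2 = 335/2.
Ionix's profit: (335/2 - 100)·135 = 9112.5000.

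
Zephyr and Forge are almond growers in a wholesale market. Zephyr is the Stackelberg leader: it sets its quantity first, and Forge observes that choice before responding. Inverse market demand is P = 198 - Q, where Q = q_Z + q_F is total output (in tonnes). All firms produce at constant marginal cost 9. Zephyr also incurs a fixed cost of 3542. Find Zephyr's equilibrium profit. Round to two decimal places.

923.13

Solve by backward induction. Given q_Z, the follower Forge maximises π_F = (198 - q_Z - q_F)q_F - 9q_F.
Follower FOC: 189 - q_Z - 2q_F = 0, so q_F(q_Z) = (189 - q_Z)/2.
The leader anticipates this reaction. Substituting into P = 198 - Q gives P = 207/2 - (1/2)q_Z, so π_Z = (207/2 - (1/2)q_Z)q_Z - 9q_Z.
Maximising: ∂π_Z/∂q_Z = 189/2 - q_Z = 0, giving q_Z = 189/2.
Then q_F = (189 - 189/2)/2 = 189/4.
Price P = 198 - 567/4 = 225/4.
Zephyr's profit: (225/4 - 9)·(189/2) - 3542 = 923.1250.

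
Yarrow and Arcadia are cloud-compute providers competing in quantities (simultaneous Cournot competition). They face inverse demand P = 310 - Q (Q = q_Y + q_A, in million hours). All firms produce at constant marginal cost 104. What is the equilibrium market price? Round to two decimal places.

A representative firm's profit is π_i = q_i(310 - Q) - 104q_i.
Setting ∂π_i/∂q_i = 0 with rivals' quantities fixed: 206 - 2q_i - q_j = 0.
With identical firms every q_j equals q_i, so q_j = q_i and 206 = 3q_i, giving q_i = 206/3.
Total output Q = 412/3, so price P = 310 - 412/3 = 518/3.

172.67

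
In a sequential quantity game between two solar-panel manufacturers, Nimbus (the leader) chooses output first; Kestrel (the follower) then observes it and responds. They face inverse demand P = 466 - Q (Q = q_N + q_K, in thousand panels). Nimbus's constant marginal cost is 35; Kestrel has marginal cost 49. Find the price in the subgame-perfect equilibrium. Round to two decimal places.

Solve by backward induction. Given q_N, the follower Kestrel maximises π_K = (466 - q_N - q_K)q_K - 49q_K.
∂π_K/∂q_K = 417 - q_N - 2q_K = 0 gives the reaction function q_K = (417 - q_N)/2.
Nimbus substitutes q_K(q_N) into its own profit: π_N = q_N(466 - q_N - (417 - q_N)/2) - 35q_N = (515/2 - (1/2)q_N)q_N - 35q_N.
Maximising: ∂π_N/∂q_N = 445/2 - q_N = 0, giving q_N = 445/2.
Then q_K = (417 - 445/2)/2 = 389/4.
Total output Q = 1279/4, so price P = 466 - 1279/4 = 585/4.

146.25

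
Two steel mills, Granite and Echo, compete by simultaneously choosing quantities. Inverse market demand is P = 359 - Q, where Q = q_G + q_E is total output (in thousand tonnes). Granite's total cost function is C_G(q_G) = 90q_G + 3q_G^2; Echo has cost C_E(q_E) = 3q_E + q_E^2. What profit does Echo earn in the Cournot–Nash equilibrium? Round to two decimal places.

13842.33

Granite's profit: π_G = (359 - Q)q_G - (90q_G + 3q_G²). Setting ∂π_G/∂q_G = 0: 269 - 8q_G - (q_E) = 0.
Echo's first-order condition: 356 - 4q_E - (q_G) = 0.
Rearranging gives the reaction functions q_G = (269 - q_E)/8 and q_E = (356 - q_G)/4.
Solving the pair: q_G = 720/31, q_E = 83.1935.
Price P = 359 - 106.4194 = 252.5806.
Echo's profit: 252.5806·83.1935 - 3·83.1935 - 83.1935² = 13842.3330.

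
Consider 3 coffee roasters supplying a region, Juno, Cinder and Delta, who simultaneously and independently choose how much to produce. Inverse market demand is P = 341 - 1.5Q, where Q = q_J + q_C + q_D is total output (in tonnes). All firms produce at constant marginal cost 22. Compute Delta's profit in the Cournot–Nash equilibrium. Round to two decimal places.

Each firm earns π_i = (341 - 1.5Q)q_i - 22q_i.
Setting ∂π_i/∂q_i = 0 with rivals' quantities fixed: 319 - 3q_i - (3/2)·Σ_{j≠i} q_j = 0.
With identical firms every q_j equals q_i, so Σ_{j≠i} q_j = 2q_i and 319 = 6q_i, giving q_i = 319/6.
Price P = 341 - (3/2)·(319/2) = 407/4.
Delta's profit: (407/4 - 22)·(319/6) = 4240.0417.

4240.04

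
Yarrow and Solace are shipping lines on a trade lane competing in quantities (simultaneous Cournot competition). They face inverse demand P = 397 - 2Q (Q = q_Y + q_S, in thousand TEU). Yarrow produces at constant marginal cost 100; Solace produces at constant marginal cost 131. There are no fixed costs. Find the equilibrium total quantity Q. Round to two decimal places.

93.83

Yarrow's profit: π_Y = (397 - 2Q)q_Y - (100q_Y). Setting ∂π_Y/∂q_Y = 0: 297 - 4q_Y - 2(q_S) = 0.
Solace's profit: π_S = (397 - 2Q)q_S - (131q_S). Setting ∂π_S/∂q_S = 0: 266 - 4q_S - 2(q_Y) = 0.
Rearranging gives the reaction functions q_Y = (297 - 2q_S)/4 and q_S = (266 - 2q_Y)/4.
Substituting one into the other gives q_Y = 164/3 and q_S = 235/6.
Total output Q = 164/3 + 235/6 = 563/6.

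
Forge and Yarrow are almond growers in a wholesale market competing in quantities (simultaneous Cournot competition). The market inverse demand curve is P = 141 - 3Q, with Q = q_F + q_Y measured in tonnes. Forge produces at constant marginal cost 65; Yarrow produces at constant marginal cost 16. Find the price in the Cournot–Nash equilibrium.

74

Forge's profit: π_F = (141 - 3Q)q_F - (65q_F). Setting ∂π_F/∂q_F = 0: 76 - 6q_F - 3(q_Y) = 0.
Yarrow's first-order condition: 125 - 6q_Y - 3(q_F) = 0.
So q_F = (76 - 3q_Y)/6 and q_Y = (125 - 3q_F)/6.
Solving the pair: q_F = 3, q_Y = 58/3.
Total output Q = 67/3, so price P = 141 - 3·(67/3) = 74.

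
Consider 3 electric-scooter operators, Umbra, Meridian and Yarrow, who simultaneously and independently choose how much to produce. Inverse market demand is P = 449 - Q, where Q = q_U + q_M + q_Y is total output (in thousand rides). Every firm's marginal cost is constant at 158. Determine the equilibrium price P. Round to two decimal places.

Each firm earns π_i = (449 - Q)q_i - 158q_i.
Setting ∂π_i/∂q_i = 0 with rivals' quantities fixed: 291 - 2q_i - Σ_{j≠i} q_j = 0.
With identical firms every q_j equals q_i, so Σ_{j≠i} q_j = 2q_i and 291 = 4q_i, giving q_i = 291/4.
Total output Q = 873/4, so price P = 449 - 873/4 = 923/4.

230.75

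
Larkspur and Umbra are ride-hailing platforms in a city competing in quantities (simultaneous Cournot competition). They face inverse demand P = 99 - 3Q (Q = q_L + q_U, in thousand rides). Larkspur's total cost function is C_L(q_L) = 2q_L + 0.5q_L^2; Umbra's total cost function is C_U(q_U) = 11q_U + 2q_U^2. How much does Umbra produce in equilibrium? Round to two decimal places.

5.33

Larkspur's profit: π_L = (99 - 3Q)q_L - (2q_L + (1/2)q_L²). Setting ∂π_L/∂q_L = 0: 97 - 7q_L - 3(q_U) = 0.
Umbra's profit: π_U = (99 - 3Q)q_U - (11q_U + 2q_U²). Setting ∂π_U/∂q_U = 0: 88 - 10q_U - 3(q_L) = 0.
Best responses: q_L = (97 - 3q_U)/7, q_U = (88 - 3q_L)/10.
Solving the pair: q_L = 706/61, q_U = 325/61.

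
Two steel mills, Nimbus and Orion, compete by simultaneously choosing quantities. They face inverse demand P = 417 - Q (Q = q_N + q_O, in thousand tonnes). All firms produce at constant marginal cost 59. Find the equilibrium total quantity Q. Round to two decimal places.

Each firm earns π_i = (417 - Q)q_i - 59q_i.
First-order condition (treating rivals' output as given): 358 - 2q_i - q_j = 0.
By symmetry each firm produces the same amount; substituting q_j = q_i yields q_i = 358/3.
Total output Q = 358/3 + 358/3 = 716/3.

238.67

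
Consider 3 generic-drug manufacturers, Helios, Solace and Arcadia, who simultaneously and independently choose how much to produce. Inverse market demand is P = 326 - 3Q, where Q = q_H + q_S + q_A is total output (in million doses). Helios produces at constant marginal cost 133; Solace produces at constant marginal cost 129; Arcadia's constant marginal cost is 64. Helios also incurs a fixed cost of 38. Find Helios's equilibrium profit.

262

Helios's profit: π_H = (326 - 3Q)q_H - (133q_H). Setting ∂π_H/∂q_H = 0: 193 - 6q_H - 3(q_S + q_A) = 0.
Solace's profit: π_S = (326 - 3Q)q_S - (129q_S). Setting ∂π_S/∂q_S = 0: 197 - 6q_S - 3(q_H + q_A) = 0.
Arcadia's first-order condition: 262 - 6q_A - 3(q_H + q_S) = 0.
Adding the 3 conditions: 652 − 6Q − 6Q = 0, i.e. Q = 163/3.
Back-substituting: q_H = (193 − 163)/3 = 10, q_S = (197 − 163)/3 = 34/3, q_A = (262 − 163)/3 = 33.
Price P = 326 - 3·(163/3) = 163.
Helios's profit: (163 - 133)·10 - 38 = 262.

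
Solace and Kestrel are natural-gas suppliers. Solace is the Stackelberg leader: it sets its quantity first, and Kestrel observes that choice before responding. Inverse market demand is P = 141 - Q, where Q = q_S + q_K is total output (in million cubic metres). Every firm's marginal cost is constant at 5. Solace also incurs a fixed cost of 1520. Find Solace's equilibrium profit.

792

Solve by backward induction. Given q_S, the follower Kestrel maximises π_K = (141 - q_S - q_K)q_K - 5q_K.
∂π_K/∂q_K = 136 - q_S - 2q_K = 0 gives the reaction function q_K = (136 - q_S)/2.
Solace substitutes q_K(q_S) into its own profit: π_S = q_S(141 - q_S - (136 - q_S)/2) - 5q_S = (73 - (1/2)q_S)q_S - 5q_S.
Leader FOC: 68 - q_S = 0, so q_S = 68.
Then q_K = (136 - 68)/2 = 34.
Price P = 141 - 102 = 39.
Solace's profit: (39 - 5)·68 - 1520 = 792.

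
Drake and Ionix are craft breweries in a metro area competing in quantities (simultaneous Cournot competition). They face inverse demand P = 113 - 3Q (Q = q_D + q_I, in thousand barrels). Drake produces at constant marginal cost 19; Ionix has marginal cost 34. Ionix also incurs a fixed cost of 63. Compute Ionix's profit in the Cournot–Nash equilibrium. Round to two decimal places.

Drake's profit: π_D = (113 - 3Q)q_D - (19q_D). Setting ∂π_D/∂q_D = 0: 94 - 6q_D - 3(q_I) = 0.
Ionix's profit: π_I = (113 - 3Q)q_I - (34q_I). Setting ∂π_I/∂q_I = 0: 79 - 6q_I - 3(q_D) = 0.
So q_D = (94 - 3q_I)/6 and q_I = (79 - 3q_D)/6.
Solving the pair: q_D = 109/9, q_I = 64/9.
Price P = 113 - 3·(173/9) = 166/3.
Ionix's profit: (166/3 - 34)·(64/9) - 63 = 88.7037.

88.70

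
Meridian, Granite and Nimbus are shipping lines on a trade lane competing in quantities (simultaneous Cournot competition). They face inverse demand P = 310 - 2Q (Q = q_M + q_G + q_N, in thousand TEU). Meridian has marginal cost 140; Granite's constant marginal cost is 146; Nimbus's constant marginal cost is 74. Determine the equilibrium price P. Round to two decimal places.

167.50

Meridian's profit: π_M = (310 - 2Q)q_M - (140q_M). Setting ∂π_M/∂q_M = 0: 170 - 4q_M - 2(q_G + q_N) = 0.
Granite's first-order condition: 164 - 4q_G - 2(q_M + q_N) = 0.
Nimbus's first-order condition: 236 - 4q_N - 2(q_M + q_G) = 0.
Adding the 3 conditions: 570 − 4Q − 4Q = 0, i.e. Q = 285/4.
Back-substituting: q_M = (170 − 285/2)/2 = 55/4, q_G = (164 − 285/2)/2 = 43/4, q_N = (236 − 285/2)/2 = 187/4.
Total output Q = 285/4, so price P = 310 - 2·(285/4) = 335/2.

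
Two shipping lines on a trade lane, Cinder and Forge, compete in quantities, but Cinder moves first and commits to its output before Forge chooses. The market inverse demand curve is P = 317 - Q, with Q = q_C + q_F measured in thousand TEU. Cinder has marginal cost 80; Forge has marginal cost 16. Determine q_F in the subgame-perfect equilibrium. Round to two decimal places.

Solve by backward induction. Given q_C, the follower Forge maximises π_F = (317 - q_C - q_F)q_F - 16q_F.
Setting the follower's marginal profit to zero, 301 - q_C - 2q_F = 0, i.e. q_F = (301 - q_C)/2.
Cinder substitutes q_F(q_C) into its own profit: π_C = q_C(317 - q_C - (301 - q_C)/2) - 80q_C = (333/2 - (1/2)q_C)q_C - 80q_C.
Maximising: ∂π_C/∂q_C = 173/2 - q_C = 0, giving q_C = 173/2.
Then q_F = (301 - 173/2)/2 = 429/4.

107.25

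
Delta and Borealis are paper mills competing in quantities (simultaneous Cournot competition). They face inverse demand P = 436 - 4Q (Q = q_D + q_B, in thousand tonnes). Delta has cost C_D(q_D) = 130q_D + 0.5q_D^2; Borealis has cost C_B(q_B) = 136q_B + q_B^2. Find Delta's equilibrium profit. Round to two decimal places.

2842.99

Delta's profit: π_D = (436 - 4Q)q_D - (130q_D + (1/2)q_D²). Setting ∂π_D/∂q_D = 0: 306 - 9q_D - 4(q_B) = 0.
Borealis's first-order condition: 300 - 10q_B - 4(q_D) = 0.
Rearranging gives the reaction functions q_D = (306 - 4q_B)/9 and q_B = (300 - 4q_D)/10.
Solving the pair: q_D = 930/37, q_B = 738/37.
Price P = 436 - 4·(1668/37) = 255.6757.
Delta's profit: 255.6757·(930/37) - 130·(930/37) - (1/2)(930/37)² = 2842.9876.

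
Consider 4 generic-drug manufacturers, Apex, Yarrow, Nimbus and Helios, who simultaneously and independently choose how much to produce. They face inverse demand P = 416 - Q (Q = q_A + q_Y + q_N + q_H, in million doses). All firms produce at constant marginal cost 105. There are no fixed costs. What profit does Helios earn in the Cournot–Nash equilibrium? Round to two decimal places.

3868.84

A representative firm's profit is π_i = q_i(416 - Q) - 105q_i.
Setting ∂π_i/∂q_i = 0 with rivals' quantities fixed: 311 - 2q_i - Σ_{j≠i} q_j = 0.
By symmetry each firm produces the same amount; substituting Σ_{j≠i} q_j = 3q_i yields q_i = 311/5.
Price P = 416 - 1244/5 = 836/5.
Helios's profit: (836/5 - 105)·(311/5) = 3868.8400.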